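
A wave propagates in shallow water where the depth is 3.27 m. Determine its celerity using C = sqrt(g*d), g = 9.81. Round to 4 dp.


Using the shallow-water approximation:
C = sqrt(g * d) = sqrt(9.81 * 3.27)
C = sqrt(32.0787)
C = 5.6638 m/s

5.6638


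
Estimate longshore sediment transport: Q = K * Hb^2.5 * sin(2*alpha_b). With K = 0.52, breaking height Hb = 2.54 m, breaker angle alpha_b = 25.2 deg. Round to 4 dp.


Q = K * Hb^2.5 * sin(2 * alpha_b)
Hb^2.5 = 2.54^2.5 = 10.282158
sin(2 * 25.2) = sin(50.4) = 0.770513
Q = 0.52 * 10.282158 * 0.770513
Q = 4.1197 m^3/s

4.1197


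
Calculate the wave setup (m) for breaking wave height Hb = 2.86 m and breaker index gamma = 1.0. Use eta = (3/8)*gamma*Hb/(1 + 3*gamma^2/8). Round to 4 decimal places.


eta = (3/8) * gamma * Hb / (1 + 3*gamma^2/8)
Numerator = (3/8) * 1.0 * 2.86 = 1.072500
Denominator = 1 + 3*1.0^2/8 = 1 + 0.375000 = 1.375000
eta = 1.072500 / 1.375000
eta = 0.7800 m

0.7800


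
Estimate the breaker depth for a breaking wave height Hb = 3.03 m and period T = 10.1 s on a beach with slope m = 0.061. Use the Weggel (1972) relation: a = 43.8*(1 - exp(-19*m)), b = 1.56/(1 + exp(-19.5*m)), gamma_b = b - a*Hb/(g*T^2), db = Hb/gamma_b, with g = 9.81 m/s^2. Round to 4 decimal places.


a = 43.8 * (1 - exp(-19 * m))
exp(-19 * 0.061) = exp(-1.1590) = 0.313800
a = 43.8 * (1 - 0.313800) = 30.055568
b = 1.56 / (1 + exp(-19.5 * m))
exp(-19.5 * 0.061) = exp(-1.1895) = 0.304373
b = 1.56 / (1 + 0.304373) = 1.195977
Hb / (g * T^2) = 3.03 / (9.81 * 10.1^2) = 3.03 / 1000.7181 = 0.00302783
gamma_b = b - a * Hb/(g*T^2) = 1.195977 - 30.055568 * 0.00302783 = 1.104974
db = Hb / gamma_b = 3.03 / 1.104974
db = 2.7421 m

2.7421


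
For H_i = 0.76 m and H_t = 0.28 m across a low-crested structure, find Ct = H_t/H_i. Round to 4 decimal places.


Ct = H_t / H_i
Ct = 0.28 / 0.76
Ct = 0.3684

0.3684


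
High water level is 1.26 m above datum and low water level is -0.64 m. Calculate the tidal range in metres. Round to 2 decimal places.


Tidal range = High water - Low water
Tidal range = 1.26 - (-0.64)
Tidal range = 1.90 m

1.90


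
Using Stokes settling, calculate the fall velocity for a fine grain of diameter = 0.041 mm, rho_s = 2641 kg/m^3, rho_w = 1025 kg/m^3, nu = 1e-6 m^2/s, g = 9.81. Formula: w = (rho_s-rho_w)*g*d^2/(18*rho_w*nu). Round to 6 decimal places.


w = (rho_s - rho_w) * g * d^2 / (18 * rho_w * nu)
d = 0.041 mm = 0.000041 m
rho_s - rho_w = 2641 - 1025 = 1616
Numerator = 1616 * 9.81 * (0.000041)^2 = 0.000026648826
Denominator = 18 * 1025 * 1e-6 = 0.018450
w = 0.001444 m/s

0.001444


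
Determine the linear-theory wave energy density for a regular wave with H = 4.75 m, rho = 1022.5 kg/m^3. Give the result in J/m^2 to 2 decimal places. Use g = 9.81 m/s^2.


E = (1/8) * rho * g * H^2
E = (1/8) * 1022.5 * 9.81 * 4.75^2
E = 0.125 * 1022.5 * 9.81 * 22.5625
E = 28289.78 J/m^2

28289.78


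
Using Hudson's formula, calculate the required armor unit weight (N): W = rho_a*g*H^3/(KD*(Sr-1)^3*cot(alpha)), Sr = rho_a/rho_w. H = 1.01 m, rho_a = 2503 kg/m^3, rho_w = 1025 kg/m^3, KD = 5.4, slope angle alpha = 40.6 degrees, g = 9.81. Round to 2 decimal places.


Sr = rho_a / rho_w = 2503 / 1025 = 2.441951
(Sr - 1) = 1.441951
(Sr - 1)^3 = 2.998139
cot(40.6) = 1 / tan(40.6) = 1 / 0.857104 = 1.166720
Numerator = 2503 * 9.81 * 1.01^3 = 25298.4538
Denominator = 5.4 * 2.998139 * 1.166720 = 18.889137
W = 25298.4538 / 18.889137
W = 1339.31 N

1339.31


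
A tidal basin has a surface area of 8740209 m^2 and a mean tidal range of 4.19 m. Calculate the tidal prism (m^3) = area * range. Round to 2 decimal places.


Tidal prism = Area * Tidal range
P = 8740209 * 4.19
P = 36621475.71 m^3

36621475.71


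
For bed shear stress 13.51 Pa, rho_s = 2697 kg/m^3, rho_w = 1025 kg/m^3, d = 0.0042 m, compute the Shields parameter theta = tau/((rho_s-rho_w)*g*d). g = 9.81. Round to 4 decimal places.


theta = tau / ((rho_s - rho_w) * g * d)
rho_s - rho_w = 2697 - 1025 = 1672
Denominator = 1672 * 9.81 * 0.0042 = 68.889744
theta = 13.51 / 68.889744
theta = 0.1961

0.1961


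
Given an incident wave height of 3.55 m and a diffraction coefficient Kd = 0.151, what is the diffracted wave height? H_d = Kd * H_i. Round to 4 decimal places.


H_d = Kd * H_i
H_d = 0.151 * 3.55
H_d = 0.5361 m

0.5361


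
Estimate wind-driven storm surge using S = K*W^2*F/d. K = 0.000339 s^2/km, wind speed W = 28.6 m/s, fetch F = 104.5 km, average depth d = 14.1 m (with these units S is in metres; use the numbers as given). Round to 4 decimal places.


S = K * W^2 * F / d
W^2 = 28.6^2 = 817.96
S = 0.000339 * 817.96 * 104.5 / 14.1
Numerator = 0.000339 * 817.96 * 104.5 = 28.976642
S = 28.976642 / 14.1 = 2.0551 m

2.0551


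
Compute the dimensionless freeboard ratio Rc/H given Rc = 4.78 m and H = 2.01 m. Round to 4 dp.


Relative freeboard = Rc / H
= 4.78 / 2.01
= 2.3781

2.3781


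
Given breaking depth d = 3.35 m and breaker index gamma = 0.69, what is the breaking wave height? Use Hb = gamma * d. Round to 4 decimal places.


Hb = gamma * d
Hb = 0.69 * 3.35
Hb = 2.3115 m

2.3115


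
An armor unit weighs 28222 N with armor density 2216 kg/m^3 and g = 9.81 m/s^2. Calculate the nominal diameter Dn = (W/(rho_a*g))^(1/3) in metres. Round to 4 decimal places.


V = W / (rho_a * g)
V = 28222 / (2216 * 9.81)
V = 28222 / 21738.96
V = 1.298222 m^3
Dn = V^(1/3) = 1.298222^(1/3)
Dn = 1.0909 m

1.0909


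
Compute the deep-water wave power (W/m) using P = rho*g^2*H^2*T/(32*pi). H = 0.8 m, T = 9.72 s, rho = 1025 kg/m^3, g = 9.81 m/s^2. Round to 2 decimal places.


P = rho * g^2 * H^2 * T / (32 * pi)
P = 1025 * 9.81^2 * 0.8^2 * 9.72 / (32 * pi)
P = 1025 * 96.2361 * 0.6400 * 9.72 / 100.53096
P = 6103.91 W/m

6103.91


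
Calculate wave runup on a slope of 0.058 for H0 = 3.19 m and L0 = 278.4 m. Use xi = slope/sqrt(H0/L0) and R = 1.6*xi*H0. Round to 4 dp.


xi = slope / sqrt(H0/L0)
H0/L0 = 3.19/278.4 = 0.011458
sqrt(0.011458) = 0.107044
xi = 0.058 / 0.107044 = 0.541835
R = 1.6 * xi * H0 = 1.6 * 0.541835 * 3.19
R = 2.7655 m

2.7655


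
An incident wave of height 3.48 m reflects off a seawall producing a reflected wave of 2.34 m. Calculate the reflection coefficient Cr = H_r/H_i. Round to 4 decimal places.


Cr = H_r / H_i
Cr = 2.34 / 3.48
Cr = 0.6724

0.6724


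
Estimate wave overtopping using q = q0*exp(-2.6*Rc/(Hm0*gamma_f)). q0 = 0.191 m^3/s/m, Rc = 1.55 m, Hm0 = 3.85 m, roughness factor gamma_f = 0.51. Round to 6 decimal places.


q = q0 * exp(-2.6 * Rc / (Hm0 * gamma_f))
Exponent = -2.6 * 1.55 / (3.85 * 0.51)
= -2.6 * 1.55 / 1.9635
= -2.052457
exp(-2.052457) = 0.128419
q = 0.191 * 0.128419
q = 0.024528 m^3/s/m

0.024528


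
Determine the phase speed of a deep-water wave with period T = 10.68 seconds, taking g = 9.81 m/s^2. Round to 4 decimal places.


We use the deep-water celerity formula:
C = g * T / (2 * pi)
C = 9.81 * 10.68 / (2 * 3.14159...)
C = 104.770800 / 6.283185
C = 16.6748 m/s

16.6748


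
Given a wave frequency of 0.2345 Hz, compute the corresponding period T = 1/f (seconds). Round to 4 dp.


T = 1 / f
T = 1 / 0.2345
T = 4.2644 s

4.2644


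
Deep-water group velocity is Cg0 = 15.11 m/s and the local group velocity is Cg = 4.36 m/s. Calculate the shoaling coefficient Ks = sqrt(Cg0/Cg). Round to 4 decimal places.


Ks = sqrt(Cg0 / Cg)
Ks = sqrt(15.11 / 4.36)
Ks = sqrt(3.4656)
Ks = 1.8616

1.8616


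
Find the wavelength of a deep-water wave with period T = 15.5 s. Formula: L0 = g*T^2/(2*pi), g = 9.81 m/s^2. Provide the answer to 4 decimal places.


L0 = g * T^2 / (2 * pi)
L0 = 9.81 * 15.5^2 / (2 * pi)
L0 = 9.81 * 240.2500 / 6.28319
L0 = 2356.8525 / 6.28319
L0 = 375.1047 m

375.1047


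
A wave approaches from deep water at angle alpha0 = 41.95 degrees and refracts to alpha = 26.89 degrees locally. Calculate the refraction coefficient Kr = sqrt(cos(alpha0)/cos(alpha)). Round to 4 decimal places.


Kr = sqrt(cos(alpha0) / cos(alpha))
cos(41.95) = 0.743728
cos(26.89) = 0.891876
Kr = sqrt(0.743728 / 0.891876)
Kr = sqrt(0.833892)
Kr = 0.9132

0.9132


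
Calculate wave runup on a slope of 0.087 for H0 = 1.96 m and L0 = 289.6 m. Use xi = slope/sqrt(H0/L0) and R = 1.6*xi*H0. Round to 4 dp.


xi = slope / sqrt(H0/L0)
H0/L0 = 1.96/289.6 = 0.006768
sqrt(0.006768) = 0.082268
xi = 0.087 / 0.082268 = 1.057525
R = 1.6 * xi * H0 = 1.6 * 1.057525 * 1.96
R = 3.3164 m

3.3164


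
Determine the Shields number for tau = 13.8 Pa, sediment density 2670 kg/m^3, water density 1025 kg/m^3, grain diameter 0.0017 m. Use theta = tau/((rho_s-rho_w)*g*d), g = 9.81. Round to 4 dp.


theta = tau / ((rho_s - rho_w) * g * d)
rho_s - rho_w = 2670 - 1025 = 1645
Denominator = 1645 * 9.81 * 0.0017 = 27.433665
theta = 13.8 / 27.433665
theta = 0.5030

0.5030


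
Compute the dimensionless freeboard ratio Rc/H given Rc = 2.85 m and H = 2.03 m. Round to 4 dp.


Relative freeboard = Rc / H
= 2.85 / 2.03
= 1.4039

1.4039


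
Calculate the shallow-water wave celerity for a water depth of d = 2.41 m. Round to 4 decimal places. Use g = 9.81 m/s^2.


Using the shallow-water approximation:
C = sqrt(g * d) = sqrt(9.81 * 2.41)
C = sqrt(23.6421)
C = 4.8623 m/s

4.8623


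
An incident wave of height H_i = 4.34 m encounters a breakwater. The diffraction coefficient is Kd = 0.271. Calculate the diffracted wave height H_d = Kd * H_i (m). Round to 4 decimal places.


H_d = Kd * H_i
H_d = 0.271 * 4.34
H_d = 1.1761 m

1.1761


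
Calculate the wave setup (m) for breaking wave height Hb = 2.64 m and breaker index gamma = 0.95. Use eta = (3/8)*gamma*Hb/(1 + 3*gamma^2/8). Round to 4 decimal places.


eta = (3/8) * gamma * Hb / (1 + 3*gamma^2/8)
Numerator = (3/8) * 0.95 * 2.64 = 0.940500
Denominator = 1 + 3*0.95^2/8 = 1 + 0.338438 = 1.338438
eta = 0.940500 / 1.338438
eta = 0.7027 m

0.7027


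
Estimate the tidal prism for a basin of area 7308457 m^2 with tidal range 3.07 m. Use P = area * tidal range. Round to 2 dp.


Tidal prism = Area * Tidal range
P = 7308457 * 3.07
P = 22436962.99 m^3

22436962.99


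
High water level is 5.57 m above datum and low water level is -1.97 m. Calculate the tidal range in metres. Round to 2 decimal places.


Tidal range = High water - Low water
Tidal range = 5.57 - (-1.97)
Tidal range = 7.54 m

7.54


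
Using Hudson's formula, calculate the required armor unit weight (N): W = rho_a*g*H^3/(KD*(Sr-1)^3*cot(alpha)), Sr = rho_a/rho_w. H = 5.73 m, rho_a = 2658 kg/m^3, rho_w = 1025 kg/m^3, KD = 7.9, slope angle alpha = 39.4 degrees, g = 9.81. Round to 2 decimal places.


Sr = rho_a / rho_w = 2658 / 1025 = 2.593171
(Sr - 1) = 1.593171
(Sr - 1)^3 = 4.043775
cot(39.4) = 1 / tan(39.4) = 1 / 0.821409 = 1.217420
Numerator = 2658 * 9.81 * 5.73^3 = 4905551.6181
Denominator = 7.9 * 4.043775 * 1.217420 = 38.891479
W = 4905551.6181 / 38.891479
W = 126134.36 N

126134.36


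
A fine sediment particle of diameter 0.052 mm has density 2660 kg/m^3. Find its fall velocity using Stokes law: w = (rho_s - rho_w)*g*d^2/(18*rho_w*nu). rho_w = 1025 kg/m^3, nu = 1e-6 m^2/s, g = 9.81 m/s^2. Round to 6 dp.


w = (rho_s - rho_w) * g * d^2 / (18 * rho_w * nu)
d = 0.052 mm = 0.000052 m
rho_s - rho_w = 2660 - 1025 = 1635
Numerator = 1635 * 9.81 * (0.000052)^2 = 0.000043370402
Denominator = 18 * 1025 * 1e-6 = 0.018450
w = 0.002351 m/s

0.002351


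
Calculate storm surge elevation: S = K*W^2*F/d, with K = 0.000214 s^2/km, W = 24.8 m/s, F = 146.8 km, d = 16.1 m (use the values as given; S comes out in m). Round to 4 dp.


S = K * W^2 * F / d
W^2 = 24.8^2 = 615.04
S = 0.000214 * 615.04 * 146.8 / 16.1
Numerator = 0.000214 * 615.04 * 146.8 = 19.321605
S = 19.321605 / 16.1 = 1.2001 m

1.2001


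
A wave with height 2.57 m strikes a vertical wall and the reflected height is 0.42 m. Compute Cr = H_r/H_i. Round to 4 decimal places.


Cr = H_r / H_i
Cr = 0.42 / 2.57
Cr = 0.1634

0.1634


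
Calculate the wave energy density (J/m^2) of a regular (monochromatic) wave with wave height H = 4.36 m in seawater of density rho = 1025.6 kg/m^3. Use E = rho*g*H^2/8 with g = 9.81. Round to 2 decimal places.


E = (1/8) * rho * g * H^2
E = (1/8) * 1025.6 * 9.81 * 4.36^2
E = 0.125 * 1025.6 * 9.81 * 19.0096
E = 23907.27 J/m^2

23907.27


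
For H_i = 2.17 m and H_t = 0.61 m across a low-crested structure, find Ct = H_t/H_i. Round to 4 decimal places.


Ct = H_t / H_i
Ct = 0.61 / 2.17
Ct = 0.2811

0.2811


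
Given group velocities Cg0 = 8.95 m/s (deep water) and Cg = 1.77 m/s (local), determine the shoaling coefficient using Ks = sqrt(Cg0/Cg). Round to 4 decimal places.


Ks = sqrt(Cg0 / Cg)
Ks = sqrt(8.95 / 1.77)
Ks = sqrt(5.0565)
Ks = 2.2487

2.2487


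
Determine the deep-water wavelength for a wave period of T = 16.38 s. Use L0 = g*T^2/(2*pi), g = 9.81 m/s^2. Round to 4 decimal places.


L0 = g * T^2 / (2 * pi)
L0 = 9.81 * 16.38^2 / (2 * pi)
L0 = 9.81 * 268.3044 / 6.28319
L0 = 2632.0662 / 6.28319
L0 = 418.9063 m

418.9063


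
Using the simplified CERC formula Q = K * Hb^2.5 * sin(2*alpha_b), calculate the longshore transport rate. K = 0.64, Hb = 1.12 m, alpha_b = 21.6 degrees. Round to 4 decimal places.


Q = K * Hb^2.5 * sin(2 * alpha_b)
Hb^2.5 = 1.12^2.5 = 1.327532
sin(2 * 21.6) = sin(43.2) = 0.684547
Q = 0.64 * 1.327532 * 0.684547
Q = 0.5816 m^3/s

0.5816


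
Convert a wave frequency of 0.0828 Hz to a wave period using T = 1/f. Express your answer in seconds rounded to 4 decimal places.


T = 1 / f
T = 1 / 0.0828
T = 12.0773 s

12.0773


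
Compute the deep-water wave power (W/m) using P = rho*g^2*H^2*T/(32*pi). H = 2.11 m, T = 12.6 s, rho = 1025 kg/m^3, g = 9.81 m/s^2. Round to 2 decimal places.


P = rho * g^2 * H^2 * T / (32 * pi)
P = 1025 * 9.81^2 * 2.11^2 * 12.6 / (32 * pi)
P = 1025 * 96.2361 * 4.4521 * 12.6 / 100.53096
P = 55042.42 W/m

55042.42


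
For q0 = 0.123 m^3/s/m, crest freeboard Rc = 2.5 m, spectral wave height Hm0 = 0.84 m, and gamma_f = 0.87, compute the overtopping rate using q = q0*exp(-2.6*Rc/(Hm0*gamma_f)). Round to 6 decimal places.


q = q0 * exp(-2.6 * Rc / (Hm0 * gamma_f))
Exponent = -2.6 * 2.5 / (0.84 * 0.87)
= -2.6 * 2.5 / 0.7308
= -8.894362
exp(-8.894362) = 0.000137
q = 0.123 * 0.000137
q = 0.000017 m^3/s/m

0.000017


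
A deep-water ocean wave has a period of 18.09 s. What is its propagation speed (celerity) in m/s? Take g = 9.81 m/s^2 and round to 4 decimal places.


We use the deep-water celerity formula:
C = g * T / (2 * pi)
C = 9.81 * 18.09 / (2 * 3.14159...)
C = 177.462900 / 6.283185
C = 28.2441 m/s

28.2441


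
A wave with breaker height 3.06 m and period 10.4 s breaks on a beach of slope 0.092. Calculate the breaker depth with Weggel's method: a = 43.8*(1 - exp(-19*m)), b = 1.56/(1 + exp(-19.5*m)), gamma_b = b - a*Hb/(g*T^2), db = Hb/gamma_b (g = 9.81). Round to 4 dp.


a = 43.8 * (1 - exp(-19 * m))
exp(-19 * 0.092) = exp(-1.7480) = 0.174122
a = 43.8 * (1 - 0.174122) = 36.173463
b = 1.56 / (1 + exp(-19.5 * m))
exp(-19.5 * 0.092) = exp(-1.7940) = 0.166294
b = 1.56 / (1 + 0.166294) = 1.337571
Hb / (g * T^2) = 3.06 / (9.81 * 10.4^2) = 3.06 / 1061.0496 = 0.00288394
gamma_b = b - a * Hb/(g*T^2) = 1.337571 - 36.173463 * 0.00288394 = 1.233249
db = Hb / gamma_b = 3.06 / 1.233249
db = 2.4813 m

2.4813


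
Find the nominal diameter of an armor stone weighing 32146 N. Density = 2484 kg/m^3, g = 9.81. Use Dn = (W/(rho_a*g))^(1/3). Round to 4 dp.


V = W / (rho_a * g)
V = 32146 / (2484 * 9.81)
V = 32146 / 24368.04
V = 1.319187 m^3
Dn = V^(1/3) = 1.319187^(1/3)
Dn = 1.0967 m

1.0967


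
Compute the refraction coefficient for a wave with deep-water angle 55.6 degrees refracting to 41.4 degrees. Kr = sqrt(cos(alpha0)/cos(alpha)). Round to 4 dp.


Kr = sqrt(cos(alpha0) / cos(alpha))
cos(55.6) = 0.564967
cos(41.4) = 0.750111
Kr = sqrt(0.564967 / 0.750111)
Kr = sqrt(0.753178)
Kr = 0.8679

0.8679


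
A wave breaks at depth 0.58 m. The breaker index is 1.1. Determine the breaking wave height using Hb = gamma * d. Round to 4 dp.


Hb = gamma * d
Hb = 1.1 * 0.58
Hb = 0.6380 m

0.6380


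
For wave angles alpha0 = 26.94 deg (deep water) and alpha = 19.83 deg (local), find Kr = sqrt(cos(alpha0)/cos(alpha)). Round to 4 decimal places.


Kr = sqrt(cos(alpha0) / cos(alpha))
cos(26.94) = 0.891481
cos(19.83) = 0.940703
Kr = sqrt(0.891481 / 0.940703)
Kr = sqrt(0.947676)
Kr = 0.9735

0.9735


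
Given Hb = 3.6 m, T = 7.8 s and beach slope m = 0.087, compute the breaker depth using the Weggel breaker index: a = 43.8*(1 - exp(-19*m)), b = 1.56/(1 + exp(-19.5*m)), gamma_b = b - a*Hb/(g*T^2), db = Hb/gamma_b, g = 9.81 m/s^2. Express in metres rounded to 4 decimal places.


a = 43.8 * (1 - exp(-19 * m))
exp(-19 * 0.087) = exp(-1.6530) = 0.191475
a = 43.8 * (1 - 0.191475) = 35.413412
b = 1.56 / (1 + exp(-19.5 * m))
exp(-19.5 * 0.087) = exp(-1.6965) = 0.183324
b = 1.56 / (1 + 0.183324) = 1.318320
Hb / (g * T^2) = 3.6 / (9.81 * 7.8^2) = 3.6 / 596.8404 = 0.00603176
gamma_b = b - a * Hb/(g*T^2) = 1.318320 - 35.413412 * 0.00603176 = 1.104715
db = Hb / gamma_b = 3.6 / 1.104715
db = 3.2588 m

3.2588


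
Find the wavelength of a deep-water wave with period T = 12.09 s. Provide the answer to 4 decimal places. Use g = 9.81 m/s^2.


L0 = g * T^2 / (2 * pi)
L0 = 9.81 * 12.09^2 / (2 * pi)
L0 = 9.81 * 146.1681 / 6.28319
L0 = 1433.9091 / 6.28319
L0 = 228.2137 m

228.2137


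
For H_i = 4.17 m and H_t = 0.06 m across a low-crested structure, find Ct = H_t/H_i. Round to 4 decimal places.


Ct = H_t / H_i
Ct = 0.06 / 4.17
Ct = 0.0144

0.0144


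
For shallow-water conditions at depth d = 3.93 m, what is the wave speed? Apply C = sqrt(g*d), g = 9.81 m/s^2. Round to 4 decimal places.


Using the shallow-water approximation:
C = sqrt(g * d) = sqrt(9.81 * 3.93)
C = sqrt(38.5533)
C = 6.2091 m/s

6.2091


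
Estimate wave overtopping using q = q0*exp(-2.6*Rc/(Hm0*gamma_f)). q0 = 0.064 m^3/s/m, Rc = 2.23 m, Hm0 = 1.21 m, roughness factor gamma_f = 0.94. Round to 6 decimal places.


q = q0 * exp(-2.6 * Rc / (Hm0 * gamma_f))
Exponent = -2.6 * 2.23 / (1.21 * 0.94)
= -2.6 * 2.23 / 1.1374
= -5.097591
exp(-5.097591) = 0.006111
q = 0.064 * 0.006111
q = 0.000391 m^3/s/m

0.000391


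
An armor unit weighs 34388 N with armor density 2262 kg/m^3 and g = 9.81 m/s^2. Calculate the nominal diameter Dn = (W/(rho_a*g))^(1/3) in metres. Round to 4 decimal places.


V = W / (rho_a * g)
V = 34388 / (2262 * 9.81)
V = 34388 / 22190.22
V = 1.549692 m^3
Dn = V^(1/3) = 1.549692^(1/3)
Dn = 1.1572 m

1.1572


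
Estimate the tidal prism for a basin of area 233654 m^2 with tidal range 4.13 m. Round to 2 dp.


Tidal prism = Area * Tidal range
P = 233654 * 4.13
P = 964991.02 m^3

964991.02


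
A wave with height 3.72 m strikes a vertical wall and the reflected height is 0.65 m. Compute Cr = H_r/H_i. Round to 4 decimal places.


Cr = H_r / H_i
Cr = 0.65 / 3.72
Cr = 0.1747

0.1747


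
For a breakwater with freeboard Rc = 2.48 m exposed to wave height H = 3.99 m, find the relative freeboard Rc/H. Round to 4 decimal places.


Relative freeboard = Rc / H
= 2.48 / 3.99
= 0.6216

0.6216


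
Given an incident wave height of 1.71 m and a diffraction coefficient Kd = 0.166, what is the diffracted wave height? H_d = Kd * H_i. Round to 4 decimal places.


H_d = Kd * H_i
H_d = 0.166 * 1.71
H_d = 0.2839 m

0.2839


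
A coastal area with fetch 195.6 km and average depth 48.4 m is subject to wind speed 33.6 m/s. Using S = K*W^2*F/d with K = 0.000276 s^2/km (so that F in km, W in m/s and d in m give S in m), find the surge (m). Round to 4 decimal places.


S = K * W^2 * F / d
W^2 = 33.6^2 = 1128.96
S = 0.000276 * 1128.96 * 195.6 / 48.4
Numerator = 0.000276 * 1128.96 * 195.6 = 60.947583
S = 60.947583 / 48.4 = 1.2592 m

1.2592


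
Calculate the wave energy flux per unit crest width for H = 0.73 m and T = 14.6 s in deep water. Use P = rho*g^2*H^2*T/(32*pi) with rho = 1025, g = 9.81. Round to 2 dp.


P = rho * g^2 * H^2 * T / (32 * pi)
P = 1025 * 9.81^2 * 0.73^2 * 14.6 / (32 * pi)
P = 1025 * 96.2361 * 0.5329 * 14.6 / 100.53096
P = 7634.15 W/m

7634.15


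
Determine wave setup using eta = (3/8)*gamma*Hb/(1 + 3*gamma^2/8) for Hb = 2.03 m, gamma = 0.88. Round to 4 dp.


eta = (3/8) * gamma * Hb / (1 + 3*gamma^2/8)
Numerator = (3/8) * 0.88 * 2.03 = 0.669900
Denominator = 1 + 3*0.88^2/8 = 1 + 0.290400 = 1.290400
eta = 0.669900 / 1.290400
eta = 0.5191 m

0.5191


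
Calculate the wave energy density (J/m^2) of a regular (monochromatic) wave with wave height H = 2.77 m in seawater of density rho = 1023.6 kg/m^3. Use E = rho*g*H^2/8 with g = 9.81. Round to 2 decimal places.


E = (1/8) * rho * g * H^2
E = (1/8) * 1023.6 * 9.81 * 2.77^2
E = 0.125 * 1023.6 * 9.81 * 7.6729
E = 9630.94 J/m^2

9630.94


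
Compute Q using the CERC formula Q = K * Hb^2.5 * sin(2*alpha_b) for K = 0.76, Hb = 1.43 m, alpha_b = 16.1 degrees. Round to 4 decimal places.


Q = K * Hb^2.5 * sin(2 * alpha_b)
Hb^2.5 = 1.43^2.5 = 2.445345
sin(2 * 16.1) = sin(32.2) = 0.532876
Q = 0.76 * 2.445345 * 0.532876
Q = 0.9903 m^3/s

0.9903


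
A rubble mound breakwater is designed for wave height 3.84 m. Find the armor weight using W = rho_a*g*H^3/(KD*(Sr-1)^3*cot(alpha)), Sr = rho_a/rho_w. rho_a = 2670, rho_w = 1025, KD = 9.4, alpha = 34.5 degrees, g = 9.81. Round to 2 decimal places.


Sr = rho_a / rho_w = 2670 / 1025 = 2.604878
(Sr - 1) = 1.604878
(Sr - 1)^3 = 4.133578
cot(34.5) = 1 / tan(34.5) = 1 / 0.687281 = 1.455009
Numerator = 2670 * 9.81 * 3.84^3 = 1483111.9761
Denominator = 9.4 * 4.133578 * 1.455009 = 56.535294
W = 1483111.9761 / 56.535294
W = 26233.38 N

26233.38


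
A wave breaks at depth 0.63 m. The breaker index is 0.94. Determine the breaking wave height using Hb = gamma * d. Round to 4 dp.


Hb = gamma * d
Hb = 0.94 * 0.63
Hb = 0.5922 m

0.5922


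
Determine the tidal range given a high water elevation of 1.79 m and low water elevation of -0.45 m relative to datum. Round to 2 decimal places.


Tidal range = High water - Low water
Tidal range = 1.79 - (-0.45)
Tidal range = 2.24 m

2.24


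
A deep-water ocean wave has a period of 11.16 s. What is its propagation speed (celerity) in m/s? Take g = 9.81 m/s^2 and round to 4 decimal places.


We use the deep-water celerity formula:
C = g * T / (2 * pi)
C = 9.81 * 11.16 / (2 * 3.14159...)
C = 109.479600 / 6.283185
C = 17.4242 m/s

17.4242


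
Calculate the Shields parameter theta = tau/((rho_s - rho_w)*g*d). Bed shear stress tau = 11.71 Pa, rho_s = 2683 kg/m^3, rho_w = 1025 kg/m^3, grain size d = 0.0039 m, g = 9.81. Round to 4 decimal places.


theta = tau / ((rho_s - rho_w) * g * d)
rho_s - rho_w = 2683 - 1025 = 1658
Denominator = 1658 * 9.81 * 0.0039 = 63.433422
theta = 11.71 / 63.433422
theta = 0.1846

0.1846


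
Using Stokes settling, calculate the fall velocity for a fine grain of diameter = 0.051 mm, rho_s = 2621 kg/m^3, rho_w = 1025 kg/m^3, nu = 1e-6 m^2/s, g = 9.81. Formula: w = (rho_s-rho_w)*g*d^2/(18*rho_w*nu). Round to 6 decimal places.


w = (rho_s - rho_w) * g * d^2 / (18 * rho_w * nu)
d = 0.051 mm = 0.000051 m
rho_s - rho_w = 2621 - 1025 = 1596
Numerator = 1596 * 9.81 * (0.000051)^2 = 0.000040723233
Denominator = 18 * 1025 * 1e-6 = 0.018450
w = 0.002207 m/s

0.002207


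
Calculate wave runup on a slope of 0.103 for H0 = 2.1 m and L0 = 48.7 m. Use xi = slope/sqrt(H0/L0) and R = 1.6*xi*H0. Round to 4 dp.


xi = slope / sqrt(H0/L0)
H0/L0 = 2.1/48.7 = 0.043121
sqrt(0.043121) = 0.207656
xi = 0.103 / 0.207656 = 0.496012
R = 1.6 * xi * H0 = 1.6 * 0.496012 * 2.1
R = 1.6666 m

1.6666


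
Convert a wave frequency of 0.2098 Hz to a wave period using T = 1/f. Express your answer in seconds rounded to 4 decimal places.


T = 1 / f
T = 1 / 0.2098
T = 4.7664 s

4.7664


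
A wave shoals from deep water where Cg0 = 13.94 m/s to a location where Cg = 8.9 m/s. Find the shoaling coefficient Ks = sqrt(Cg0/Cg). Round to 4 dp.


Ks = sqrt(Cg0 / Cg)
Ks = sqrt(13.94 / 8.9)
Ks = sqrt(1.5663)
Ks = 1.2515

1.2515


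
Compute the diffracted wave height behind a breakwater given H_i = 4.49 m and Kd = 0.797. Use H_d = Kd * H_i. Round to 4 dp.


H_d = Kd * H_i
H_d = 0.797 * 4.49
H_d = 3.5785 m

3.5785


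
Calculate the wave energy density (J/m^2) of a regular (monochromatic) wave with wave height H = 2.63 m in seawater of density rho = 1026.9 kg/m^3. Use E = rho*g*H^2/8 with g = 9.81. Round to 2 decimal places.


E = (1/8) * rho * g * H^2
E = (1/8) * 1026.9 * 9.81 * 2.63^2
E = 0.125 * 1026.9 * 9.81 * 6.9169
E = 8710.01 J/m^2

8710.01


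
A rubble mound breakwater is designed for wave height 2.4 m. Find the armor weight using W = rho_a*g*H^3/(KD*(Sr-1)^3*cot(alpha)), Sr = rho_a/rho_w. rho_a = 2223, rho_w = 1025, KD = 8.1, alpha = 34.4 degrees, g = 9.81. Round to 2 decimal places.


Sr = rho_a / rho_w = 2223 / 1025 = 2.168780
(Sr - 1) = 1.168780
(Sr - 1)^3 = 1.596610
cot(34.4) = 1 / tan(34.4) = 1 / 0.684714 = 1.460463
Numerator = 2223 * 9.81 * 2.4^3 = 301468.6771
Denominator = 8.1 * 1.596610 * 1.460463 = 18.887500
W = 301468.6771 / 18.887500
W = 15961.28 N

15961.28


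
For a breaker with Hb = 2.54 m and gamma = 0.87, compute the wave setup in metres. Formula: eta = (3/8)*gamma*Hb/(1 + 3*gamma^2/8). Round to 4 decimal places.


eta = (3/8) * gamma * Hb / (1 + 3*gamma^2/8)
Numerator = (3/8) * 0.87 * 2.54 = 0.828675
Denominator = 1 + 3*0.87^2/8 = 1 + 0.283838 = 1.283838
eta = 0.828675 / 1.283838
eta = 0.6455 m

0.6455


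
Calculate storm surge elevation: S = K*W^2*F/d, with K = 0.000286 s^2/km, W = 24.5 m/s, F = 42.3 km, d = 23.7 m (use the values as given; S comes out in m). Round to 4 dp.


S = K * W^2 * F / d
W^2 = 24.5^2 = 600.25
S = 0.000286 * 600.25 * 42.3 / 23.7
Numerator = 0.000286 * 600.25 * 42.3 = 7.261704
S = 7.261704 / 23.7 = 0.3064 m

0.3064


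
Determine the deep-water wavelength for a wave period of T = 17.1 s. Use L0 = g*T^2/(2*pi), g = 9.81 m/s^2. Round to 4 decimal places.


L0 = g * T^2 / (2 * pi)
L0 = 9.81 * 17.1^2 / (2 * pi)
L0 = 9.81 * 292.4100 / 6.28319
L0 = 2868.5421 / 6.28319
L0 = 456.5427 m

456.5427


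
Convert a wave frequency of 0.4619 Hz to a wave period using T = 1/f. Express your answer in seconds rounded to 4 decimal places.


T = 1 / f
T = 1 / 0.4619
T = 2.1650 s

2.1650


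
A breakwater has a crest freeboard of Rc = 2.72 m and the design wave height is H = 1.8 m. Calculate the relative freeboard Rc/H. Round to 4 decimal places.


Relative freeboard = Rc / H
= 2.72 / 1.8
= 1.5111

1.5111


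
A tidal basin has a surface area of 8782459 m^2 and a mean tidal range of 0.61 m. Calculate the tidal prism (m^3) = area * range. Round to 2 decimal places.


Tidal prism = Area * Tidal range
P = 8782459 * 0.61
P = 5357299.99 m^3

5357299.99


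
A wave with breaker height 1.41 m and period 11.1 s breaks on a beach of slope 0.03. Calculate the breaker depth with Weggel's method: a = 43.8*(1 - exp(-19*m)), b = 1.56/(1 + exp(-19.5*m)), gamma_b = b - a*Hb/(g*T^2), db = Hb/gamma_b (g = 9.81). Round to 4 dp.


a = 43.8 * (1 - exp(-19 * m))
exp(-19 * 0.03) = exp(-0.5700) = 0.565525
a = 43.8 * (1 - 0.565525) = 19.029986
b = 1.56 / (1 + exp(-19.5 * m))
exp(-19.5 * 0.03) = exp(-0.5850) = 0.557106
b = 1.56 / (1 + 0.557106) = 1.001859
Hb / (g * T^2) = 1.41 / (9.81 * 11.1^2) = 1.41 / 1208.6901 = 0.00116655
gamma_b = b - a * Hb/(g*T^2) = 1.001859 - 19.029986 * 0.00116655 = 0.979659
db = Hb / gamma_b = 1.41 / 0.979659
db = 1.4393 m

1.4393


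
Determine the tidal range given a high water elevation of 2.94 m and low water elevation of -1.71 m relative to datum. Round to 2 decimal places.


Tidal range = High water - Low water
Tidal range = 2.94 - (-1.71)
Tidal range = 4.65 m

4.65


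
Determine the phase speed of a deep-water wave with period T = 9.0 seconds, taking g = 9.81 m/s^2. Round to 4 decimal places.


We use the deep-water celerity formula:
C = g * T / (2 * pi)
C = 9.81 * 9.0 / (2 * 3.14159...)
C = 88.290000 / 6.283185
C = 14.0518 m/s

14.0518


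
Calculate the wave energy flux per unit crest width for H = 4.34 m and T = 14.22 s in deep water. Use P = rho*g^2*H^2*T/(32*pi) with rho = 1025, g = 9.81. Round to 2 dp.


P = rho * g^2 * H^2 * T / (32 * pi)
P = 1025 * 9.81^2 * 4.34^2 * 14.22 / (32 * pi)
P = 1025 * 96.2361 * 18.8356 * 14.22 / 100.53096
P = 262809.51 W/m

262809.51


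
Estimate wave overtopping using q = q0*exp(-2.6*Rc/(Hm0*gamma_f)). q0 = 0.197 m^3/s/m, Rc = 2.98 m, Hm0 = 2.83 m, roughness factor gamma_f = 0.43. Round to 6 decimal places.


q = q0 * exp(-2.6 * Rc / (Hm0 * gamma_f))
Exponent = -2.6 * 2.98 / (2.83 * 0.43)
= -2.6 * 2.98 / 1.2169
= -6.366998
exp(-6.366998) = 0.001717
q = 0.197 * 0.001717
q = 0.000338 m^3/s/m

0.000338


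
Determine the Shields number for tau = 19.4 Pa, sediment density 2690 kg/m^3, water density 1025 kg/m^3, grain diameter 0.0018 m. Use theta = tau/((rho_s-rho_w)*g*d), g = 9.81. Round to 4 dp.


theta = tau / ((rho_s - rho_w) * g * d)
rho_s - rho_w = 2690 - 1025 = 1665
Denominator = 1665 * 9.81 * 0.0018 = 29.400570
theta = 19.4 / 29.400570
theta = 0.6599

0.6599


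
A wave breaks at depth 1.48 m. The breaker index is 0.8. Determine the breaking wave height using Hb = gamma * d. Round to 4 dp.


Hb = gamma * d
Hb = 0.8 * 1.48
Hb = 1.1840 m

1.1840


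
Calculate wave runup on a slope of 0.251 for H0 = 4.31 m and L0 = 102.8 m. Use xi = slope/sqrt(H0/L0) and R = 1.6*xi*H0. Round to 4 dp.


xi = slope / sqrt(H0/L0)
H0/L0 = 4.31/102.8 = 0.041926
sqrt(0.041926) = 0.204759
xi = 0.251 / 0.204759 = 1.225834
R = 1.6 * xi * H0 = 1.6 * 1.225834 * 4.31
R = 8.4534 m

8.4534


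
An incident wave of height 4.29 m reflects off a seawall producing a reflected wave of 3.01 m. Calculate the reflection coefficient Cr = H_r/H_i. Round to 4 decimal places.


Cr = H_r / H_i
Cr = 3.01 / 4.29
Cr = 0.7016

0.7016


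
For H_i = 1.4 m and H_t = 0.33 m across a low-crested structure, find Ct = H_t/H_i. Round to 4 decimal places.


Ct = H_t / H_i
Ct = 0.33 / 1.4
Ct = 0.2357

0.2357


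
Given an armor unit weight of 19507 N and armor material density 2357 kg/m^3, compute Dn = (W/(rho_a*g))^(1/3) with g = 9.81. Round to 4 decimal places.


V = W / (rho_a * g)
V = 19507 / (2357 * 9.81)
V = 19507 / 23122.17
V = 0.843649 m^3
Dn = V^(1/3) = 0.843649^(1/3)
Dn = 0.9449 m

0.9449


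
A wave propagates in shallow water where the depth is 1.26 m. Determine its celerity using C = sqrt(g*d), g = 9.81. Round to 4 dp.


Using the shallow-water approximation:
C = sqrt(g * d) = sqrt(9.81 * 1.26)
C = sqrt(12.3606)
C = 3.5158 m/s

3.5158


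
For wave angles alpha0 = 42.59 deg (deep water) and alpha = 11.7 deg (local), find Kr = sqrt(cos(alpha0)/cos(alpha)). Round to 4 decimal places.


Kr = sqrt(cos(alpha0) / cos(alpha))
cos(42.59) = 0.736215
cos(11.7) = 0.979223
Kr = sqrt(0.736215 / 0.979223)
Kr = sqrt(0.751836)
Kr = 0.8671

0.8671


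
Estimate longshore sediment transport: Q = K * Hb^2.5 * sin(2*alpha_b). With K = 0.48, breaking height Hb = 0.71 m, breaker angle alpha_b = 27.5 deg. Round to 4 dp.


Q = K * Hb^2.5 * sin(2 * alpha_b)
Hb^2.5 = 0.71^2.5 = 0.424762
sin(2 * 27.5) = sin(55.0) = 0.819152
Q = 0.48 * 0.424762 * 0.819152
Q = 0.1670 m^3/s

0.1670


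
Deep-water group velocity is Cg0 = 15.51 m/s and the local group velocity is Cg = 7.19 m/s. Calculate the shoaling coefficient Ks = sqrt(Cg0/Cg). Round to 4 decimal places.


Ks = sqrt(Cg0 / Cg)
Ks = sqrt(15.51 / 7.19)
Ks = sqrt(2.1572)
Ks = 1.4687

1.4687


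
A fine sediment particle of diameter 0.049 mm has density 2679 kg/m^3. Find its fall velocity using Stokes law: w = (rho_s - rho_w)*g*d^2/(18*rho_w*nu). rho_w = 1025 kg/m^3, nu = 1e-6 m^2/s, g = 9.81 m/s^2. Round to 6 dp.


w = (rho_s - rho_w) * g * d^2 / (18 * rho_w * nu)
d = 0.049 mm = 0.000049 m
rho_s - rho_w = 2679 - 1025 = 1654
Numerator = 1654 * 9.81 * (0.000049)^2 = 0.000038958002
Denominator = 18 * 1025 * 1e-6 = 0.018450
w = 0.002112 m/s

0.002112


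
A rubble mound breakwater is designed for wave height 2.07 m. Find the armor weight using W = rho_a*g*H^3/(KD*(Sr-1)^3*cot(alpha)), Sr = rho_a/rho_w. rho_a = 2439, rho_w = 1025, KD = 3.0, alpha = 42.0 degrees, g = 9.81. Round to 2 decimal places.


Sr = rho_a / rho_w = 2439 / 1025 = 2.379512
(Sr - 1) = 1.379512
(Sr - 1)^3 = 2.625286
cot(42.0) = 1 / tan(42.0) = 1 / 0.900404 = 1.110613
Numerator = 2439 * 9.81 * 2.07^3 = 212222.7042
Denominator = 3.0 * 2.625286 * 1.110613 = 8.747027
W = 212222.7042 / 8.747027
W = 24262.27 N

24262.27


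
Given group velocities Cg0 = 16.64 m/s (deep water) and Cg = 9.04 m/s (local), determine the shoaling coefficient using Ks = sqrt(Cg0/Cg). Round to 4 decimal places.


Ks = sqrt(Cg0 / Cg)
Ks = sqrt(16.64 / 9.04)
Ks = sqrt(1.8407)
Ks = 1.3567

1.3567


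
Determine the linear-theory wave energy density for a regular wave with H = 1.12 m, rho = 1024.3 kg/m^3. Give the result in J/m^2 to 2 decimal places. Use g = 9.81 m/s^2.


E = (1/8) * rho * g * H^2
E = (1/8) * 1024.3 * 9.81 * 1.12^2
E = 0.125 * 1024.3 * 9.81 * 1.2544
E = 1575.59 J/m^2

1575.59


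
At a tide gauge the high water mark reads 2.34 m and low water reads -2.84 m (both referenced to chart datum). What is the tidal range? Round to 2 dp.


Tidal range = High water - Low water
Tidal range = 2.34 - (-2.84)
Tidal range = 5.18 m

5.18


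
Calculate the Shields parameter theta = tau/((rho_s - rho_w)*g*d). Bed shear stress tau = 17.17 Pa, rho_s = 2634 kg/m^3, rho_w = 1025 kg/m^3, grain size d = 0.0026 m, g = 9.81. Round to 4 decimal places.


theta = tau / ((rho_s - rho_w) * g * d)
rho_s - rho_w = 2634 - 1025 = 1609
Denominator = 1609 * 9.81 * 0.0026 = 41.039154
theta = 17.17 / 41.039154
theta = 0.4184

0.4184


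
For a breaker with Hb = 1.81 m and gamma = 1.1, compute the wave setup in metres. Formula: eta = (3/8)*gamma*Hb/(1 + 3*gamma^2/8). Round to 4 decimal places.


eta = (3/8) * gamma * Hb / (1 + 3*gamma^2/8)
Numerator = (3/8) * 1.1 * 1.81 = 0.746625
Denominator = 1 + 3*1.1^2/8 = 1 + 0.453750 = 1.453750
eta = 0.746625 / 1.453750
eta = 0.5136 m

0.5136


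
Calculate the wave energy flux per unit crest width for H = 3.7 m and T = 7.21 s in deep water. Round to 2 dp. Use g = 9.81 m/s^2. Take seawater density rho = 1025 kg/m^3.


P = rho * g^2 * H^2 * T / (32 * pi)
P = 1025 * 9.81^2 * 3.7^2 * 7.21 / (32 * pi)
P = 1025 * 96.2361 * 13.6900 * 7.21 / 100.53096
P = 96850.25 W/m

96850.25


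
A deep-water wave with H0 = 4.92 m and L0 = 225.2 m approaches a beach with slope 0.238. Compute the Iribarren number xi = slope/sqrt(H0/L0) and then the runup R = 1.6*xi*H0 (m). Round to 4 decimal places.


xi = slope / sqrt(H0/L0)
H0/L0 = 4.92/225.2 = 0.021847
sqrt(0.021847) = 0.147808
xi = 0.238 / 0.147808 = 1.610195
R = 1.6 * xi * H0 = 1.6 * 1.610195 * 4.92
R = 12.6755 m

12.6755


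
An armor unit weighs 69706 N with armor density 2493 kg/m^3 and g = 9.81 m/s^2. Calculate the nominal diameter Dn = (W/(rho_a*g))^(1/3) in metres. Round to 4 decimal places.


V = W / (rho_a * g)
V = 69706 / (2493 * 9.81)
V = 69706 / 24456.33
V = 2.850223 m^3
Dn = V^(1/3) = 2.850223^(1/3)
Dn = 1.4178 m

1.4178


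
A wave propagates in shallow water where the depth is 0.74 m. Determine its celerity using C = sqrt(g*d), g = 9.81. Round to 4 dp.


Using the shallow-water approximation:
C = sqrt(g * d) = sqrt(9.81 * 0.74)
C = sqrt(7.2594)
C = 2.6943 m/s

2.6943


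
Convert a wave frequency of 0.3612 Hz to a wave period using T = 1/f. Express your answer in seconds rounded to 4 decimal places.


T = 1 / f
T = 1 / 0.3612
T = 2.7685 s

2.7685


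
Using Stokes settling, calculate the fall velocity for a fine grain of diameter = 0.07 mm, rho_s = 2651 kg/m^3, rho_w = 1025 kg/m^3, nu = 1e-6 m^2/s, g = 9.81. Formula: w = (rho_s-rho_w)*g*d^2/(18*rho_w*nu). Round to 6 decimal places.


w = (rho_s - rho_w) * g * d^2 / (18 * rho_w * nu)
d = 0.07 mm = 0.000070 m
rho_s - rho_w = 2651 - 1025 = 1626
Numerator = 1626 * 9.81 * (0.000070)^2 = 0.000078160194
Denominator = 18 * 1025 * 1e-6 = 0.018450
w = 0.004236 m/s

0.004236


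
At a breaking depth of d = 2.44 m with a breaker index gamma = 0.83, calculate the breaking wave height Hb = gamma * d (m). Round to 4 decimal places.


Hb = gamma * d
Hb = 0.83 * 2.44
Hb = 2.0252 m

2.0252


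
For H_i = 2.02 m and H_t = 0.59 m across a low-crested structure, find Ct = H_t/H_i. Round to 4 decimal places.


Ct = H_t / H_i
Ct = 0.59 / 2.02
Ct = 0.2921

0.2921


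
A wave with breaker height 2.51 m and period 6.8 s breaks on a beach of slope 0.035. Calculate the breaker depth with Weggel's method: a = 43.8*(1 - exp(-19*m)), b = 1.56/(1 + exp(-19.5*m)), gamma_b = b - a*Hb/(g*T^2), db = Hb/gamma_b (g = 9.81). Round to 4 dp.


a = 43.8 * (1 - exp(-19 * m))
exp(-19 * 0.035) = exp(-0.6650) = 0.514274
a = 43.8 * (1 - 0.514274) = 21.274819
b = 1.56 / (1 + exp(-19.5 * m))
exp(-19.5 * 0.035) = exp(-0.6825) = 0.505352
b = 1.56 / (1 + 0.505352) = 1.036302
Hb / (g * T^2) = 2.51 / (9.81 * 6.8^2) = 2.51 / 453.6144 = 0.00553333
gamma_b = b - a * Hb/(g*T^2) = 1.036302 - 21.274819 * 0.00553333 = 0.918582
db = Hb / gamma_b = 2.51 / 0.918582
db = 2.7325 m

2.7325


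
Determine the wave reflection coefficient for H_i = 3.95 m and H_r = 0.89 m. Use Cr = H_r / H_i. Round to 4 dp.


Cr = H_r / H_i
Cr = 0.89 / 3.95
Cr = 0.2253

0.2253


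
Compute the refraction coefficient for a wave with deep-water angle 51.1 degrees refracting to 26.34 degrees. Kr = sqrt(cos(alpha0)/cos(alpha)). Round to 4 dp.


Kr = sqrt(cos(alpha0) / cos(alpha))
cos(51.1) = 0.627963
cos(26.34) = 0.896177
Kr = sqrt(0.627963 / 0.896177)
Kr = sqrt(0.700713)
Kr = 0.8371

0.8371


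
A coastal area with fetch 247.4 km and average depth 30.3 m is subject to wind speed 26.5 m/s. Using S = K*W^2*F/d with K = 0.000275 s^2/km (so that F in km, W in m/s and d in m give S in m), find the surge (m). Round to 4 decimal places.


S = K * W^2 * F / d
W^2 = 26.5^2 = 702.25
S = 0.000275 * 702.25 * 247.4 / 30.3
Numerator = 0.000275 * 702.25 * 247.4 = 47.777579
S = 47.777579 / 30.3 = 1.5768 m

1.5768


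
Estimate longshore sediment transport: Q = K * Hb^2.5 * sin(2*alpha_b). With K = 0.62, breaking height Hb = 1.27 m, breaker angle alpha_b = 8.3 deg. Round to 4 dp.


Q = K * Hb^2.5 * sin(2 * alpha_b)
Hb^2.5 = 1.27^2.5 = 1.817646
sin(2 * 8.3) = sin(16.6) = 0.285688
Q = 0.62 * 1.817646 * 0.285688
Q = 0.3220 m^3/s

0.3220


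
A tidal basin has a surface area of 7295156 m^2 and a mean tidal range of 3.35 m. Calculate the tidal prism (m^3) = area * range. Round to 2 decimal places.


Tidal prism = Area * Tidal range
P = 7295156 * 3.35
P = 24438772.60 m^3

24438772.60


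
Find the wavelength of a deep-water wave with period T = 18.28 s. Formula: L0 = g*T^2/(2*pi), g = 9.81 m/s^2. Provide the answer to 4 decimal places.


L0 = g * T^2 / (2 * pi)
L0 = 9.81 * 18.28^2 / (2 * pi)
L0 = 9.81 * 334.1584 / 6.28319
L0 = 3278.0939 / 6.28319
L0 = 521.7248 m

521.7248


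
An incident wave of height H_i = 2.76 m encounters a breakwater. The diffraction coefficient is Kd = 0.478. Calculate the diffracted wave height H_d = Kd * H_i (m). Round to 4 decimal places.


H_d = Kd * H_i
H_d = 0.478 * 2.76
H_d = 1.3193 m

1.3193


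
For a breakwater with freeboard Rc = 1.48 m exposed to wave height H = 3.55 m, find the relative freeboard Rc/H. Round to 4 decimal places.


Relative freeboard = Rc / H
= 1.48 / 3.55
= 0.4169

0.4169


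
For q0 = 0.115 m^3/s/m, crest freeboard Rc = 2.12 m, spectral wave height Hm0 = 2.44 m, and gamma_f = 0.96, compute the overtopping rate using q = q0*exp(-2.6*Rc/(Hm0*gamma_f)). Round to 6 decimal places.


q = q0 * exp(-2.6 * Rc / (Hm0 * gamma_f))
Exponent = -2.6 * 2.12 / (2.44 * 0.96)
= -2.6 * 2.12 / 2.3424
= -2.353142
exp(-2.353142) = 0.095070
q = 0.115 * 0.095070
q = 0.010933 m^3/s/m

0.010933


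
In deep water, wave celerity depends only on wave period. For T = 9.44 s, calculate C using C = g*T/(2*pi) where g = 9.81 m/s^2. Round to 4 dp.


We use the deep-water celerity formula:
C = g * T / (2 * pi)
C = 9.81 * 9.44 / (2 * 3.14159...)
C = 92.606400 / 6.283185
C = 14.7388 m/s

14.7388
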